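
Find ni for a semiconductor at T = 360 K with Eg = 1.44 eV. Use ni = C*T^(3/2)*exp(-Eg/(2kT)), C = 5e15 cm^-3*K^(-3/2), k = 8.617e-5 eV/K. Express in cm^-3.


Step 1: Compute kT = 8.617e-5 * 360 = 0.0310212 eV
Step 2: Exponent = -Eg/(2kT) = -1.44/(2*0.0310212) = -23.20993
Step 3: T^(3/2) = 360^1.5 = 6830.52
Step 4: ni = 5e15 * 6830.52 * exp(-23.20993) = 2.84e+09 cm^-3

2.84e+09


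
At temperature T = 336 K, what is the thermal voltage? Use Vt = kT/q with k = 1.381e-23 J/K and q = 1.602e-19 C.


Step 1: kT = 1.381e-23 * 336 = 4.64016e-21 J
Step 2: Vt = kT/q = 4.64016e-21 / 1.602e-19
Step 3: Vt = 0.02896 V

0.02896


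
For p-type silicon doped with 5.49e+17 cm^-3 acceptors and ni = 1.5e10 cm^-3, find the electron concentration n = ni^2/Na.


Step 1: Majority hole concentration p ≈ Na = 5.49e+17 cm^-3
Step 2: n = ni^2 / Na = (1.5e10)^2 / 5.49e+17
Step 3: n = 4.10e+02 cm^-3

4.10e+02


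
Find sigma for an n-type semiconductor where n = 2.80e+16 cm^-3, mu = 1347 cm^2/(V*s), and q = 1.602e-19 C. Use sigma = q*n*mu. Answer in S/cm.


Step 1: sigma = q * n * mu
Step 2: sigma = 1.602e-19 * 2.80e+16 * 1347
Step 3: sigma = 6.042e+00 S/cm

6.042e+00


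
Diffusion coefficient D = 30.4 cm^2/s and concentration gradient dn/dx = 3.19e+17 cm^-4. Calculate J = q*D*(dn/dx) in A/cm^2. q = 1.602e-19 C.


Step 1: J = q * D * (dn/dx)
Step 2: J = 1.602e-19 * 30.4 * 3.19e+17
Step 3: J = 1.55e+00 A/cm^2

1.55e+00


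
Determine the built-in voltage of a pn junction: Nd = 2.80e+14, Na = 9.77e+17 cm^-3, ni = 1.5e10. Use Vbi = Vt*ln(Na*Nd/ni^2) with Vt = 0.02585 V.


Step 1: Compute Na*Nd/ni^2 = 9.77e+17 * 2.80e+14 / (1.5e10)^2 = 1.2158e+12
Step 2: ln(1.2158e+12) = 27.8264
Step 3: Vbi = 0.02585 * 27.8264 = 0.719 V

0.719


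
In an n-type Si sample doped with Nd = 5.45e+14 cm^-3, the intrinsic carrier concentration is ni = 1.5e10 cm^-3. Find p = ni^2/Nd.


Step 1: Since Nd >> ni, n ≈ Nd = 5.45e+14 cm^-3
Step 2: p = ni^2 / n = (1.5e10)^2 / 5.45e+14
Step 3: p = 2.25e20 / 5.45e+14 = 4.13e+05 cm^-3

4.13e+05


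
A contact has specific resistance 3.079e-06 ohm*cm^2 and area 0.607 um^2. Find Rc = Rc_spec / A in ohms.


Step 1: Convert area to cm^2: 0.607 um^2 = 6.0700e-09 cm^2
Step 2: Rc = Rc_spec / A = 3.079e-06 / 6.0700e-09
Step 3: Rc = 5.07e+02 ohms

5.07e+02


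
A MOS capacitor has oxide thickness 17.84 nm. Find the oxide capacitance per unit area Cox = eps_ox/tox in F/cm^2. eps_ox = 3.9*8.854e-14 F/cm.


Step 1: eps_ox = 3.9 * 8.854e-14 = 3.45306e-13 F/cm
Step 2: tox in cm = 17.84 nm * 1e-7 = 1.7840e-06 cm
Step 3: Cox = 3.45306e-13 / 1.7840e-06 = 1.94e-07 F/cm^2

1.94e-07


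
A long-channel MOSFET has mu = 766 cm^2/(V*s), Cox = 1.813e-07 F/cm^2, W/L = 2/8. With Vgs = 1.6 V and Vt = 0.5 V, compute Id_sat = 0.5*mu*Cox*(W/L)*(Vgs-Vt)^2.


Step 1: Overdrive voltage Vov = Vgs - Vt = 1.6 - 0.5 = 1.1 V
Step 2: W/L = 2/8 = 0.25
Step 3: Id = 0.5 * 766 * 1.813e-07 * 0.25 * 1.1^2
Step 4: Id = 2.10e-05 A

2.10e-05


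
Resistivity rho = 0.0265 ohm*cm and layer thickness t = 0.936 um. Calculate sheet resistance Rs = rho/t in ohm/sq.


Step 1: Convert thickness to cm: t = 0.936 um = 9.3600e-05 cm
Step 2: Rs = rho / t = 0.0265 / 9.3600e-05
Step 3: Rs = 283.1 ohm/sq

283.1


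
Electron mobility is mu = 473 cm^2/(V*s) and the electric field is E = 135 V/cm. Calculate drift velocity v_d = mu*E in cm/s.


Step 1: v_d = mu * E
Step 2: v_d = 473 * 135 = 63855
Step 3: v_d = 6.39e+04 cm/s

6.39e+04


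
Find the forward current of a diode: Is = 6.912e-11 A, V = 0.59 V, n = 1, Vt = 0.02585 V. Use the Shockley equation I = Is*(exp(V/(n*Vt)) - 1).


Step 1: V/(n*Vt) = 0.59/(1*0.02585) = 22.8240
Step 2: exp(22.8240) = 8.1722e+09
Step 3: I = 6.912e-11 * (8.1722e+09 - 1) = 5.65e-01 A

5.65e-01


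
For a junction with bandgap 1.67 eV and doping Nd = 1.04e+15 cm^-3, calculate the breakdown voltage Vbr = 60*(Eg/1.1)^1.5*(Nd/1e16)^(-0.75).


Step 1: Eg/1.1 = 1.67/1.1 = 1.518182
Step 2: (Eg/1.1)^1.5 = 1.518182^1.5 = 1.870621
Step 3: (Nd/1e16)^(-0.75) = (0.104)^(-0.75) = 5.460407
Step 4: Vbr = 60 * 1.870621 * 5.460407 = 612.9 V

612.9


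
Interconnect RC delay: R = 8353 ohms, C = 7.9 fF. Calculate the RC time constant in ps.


Step 1: tau = R * C
Step 2: tau = 8353 * 7.9 fF = 8353 * 7.9e-15 F
Step 3: tau = 6.59887e-11 s = 65.9887 ps

65.9887


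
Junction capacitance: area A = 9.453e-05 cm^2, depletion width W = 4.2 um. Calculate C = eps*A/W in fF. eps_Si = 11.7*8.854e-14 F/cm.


Step 1: eps_Si = 11.7 * 8.854e-14 = 1.035918e-12 F/cm
Step 2: W in cm = 4.2 * 1e-4 = 4.20e-04 cm
Step 3: C = 1.035918e-12 * 9.453e-05 / 4.20e-04 = 2.331555e-13 F
Step 4: C = 233.16 fF

233.16


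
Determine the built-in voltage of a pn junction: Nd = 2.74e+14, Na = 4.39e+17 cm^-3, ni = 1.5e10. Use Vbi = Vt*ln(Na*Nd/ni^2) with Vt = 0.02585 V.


Step 1: Compute Na*Nd/ni^2 = 4.39e+17 * 2.74e+14 / (1.5e10)^2 = 5.3460e+11
Step 2: ln(5.3460e+11) = 27.0048
Step 3: Vbi = 0.02585 * 27.0048 = 0.698 V

0.698


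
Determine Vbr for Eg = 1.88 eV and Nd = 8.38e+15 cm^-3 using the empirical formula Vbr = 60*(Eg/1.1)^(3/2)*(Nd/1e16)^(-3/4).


Step 1: Eg/1.1 = 1.88/1.1 = 1.709091
Step 2: (Eg/1.1)^1.5 = 1.709091^1.5 = 2.234332
Step 3: (Nd/1e16)^(-0.75) = (0.838)^(-0.75) = 1.141739
Step 4: Vbr = 60 * 2.234332 * 1.141739 = 153.1 V

153.1


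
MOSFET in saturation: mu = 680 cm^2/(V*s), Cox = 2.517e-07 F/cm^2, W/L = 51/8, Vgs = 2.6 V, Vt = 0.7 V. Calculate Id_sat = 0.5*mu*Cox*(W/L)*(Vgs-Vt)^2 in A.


Step 1: Overdrive voltage Vov = Vgs - Vt = 2.6 - 0.7 = 1.9 V
Step 2: W/L = 51/8 = 6.375
Step 3: Id = 0.5 * 680 * 2.517e-07 * 6.375 * 1.9^2
Step 4: Id = 1.97e-03 A

1.97e-03


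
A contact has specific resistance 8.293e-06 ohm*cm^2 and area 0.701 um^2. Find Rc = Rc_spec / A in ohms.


Step 1: Convert area to cm^2: 0.701 um^2 = 7.0100e-09 cm^2
Step 2: Rc = Rc_spec / A = 8.293e-06 / 7.0100e-09
Step 3: Rc = 1.18e+03 ohms

1.18e+03


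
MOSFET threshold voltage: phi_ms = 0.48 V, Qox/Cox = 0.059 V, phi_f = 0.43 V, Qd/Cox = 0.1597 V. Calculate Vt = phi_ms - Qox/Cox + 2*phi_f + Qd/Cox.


Step 1: Vt = phi_ms - Qox/Cox + 2*phi_f + Qd/Cox
Step 2: Vt = 0.48 - 0.059 + 2*0.43 + 0.1597
Step 3: Vt = 0.48 - 0.059 + 0.86 + 0.1597
Step 4: Vt = 1.4407 V

1.4407


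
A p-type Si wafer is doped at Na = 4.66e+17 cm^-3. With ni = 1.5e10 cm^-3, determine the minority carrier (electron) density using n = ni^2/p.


Step 1: Majority hole concentration p ≈ Na = 4.66e+17 cm^-3
Step 2: n = ni^2 / Na = (1.5e10)^2 / 4.66e+17
Step 3: n = 4.83e+02 cm^-3

4.83e+02


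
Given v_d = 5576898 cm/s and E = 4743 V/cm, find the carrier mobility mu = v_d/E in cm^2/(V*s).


Step 1: mu = v_d / E
Step 2: mu = 5576898 / 4743
Step 3: mu = 1175.82 cm^2/(V*s)

1175.82


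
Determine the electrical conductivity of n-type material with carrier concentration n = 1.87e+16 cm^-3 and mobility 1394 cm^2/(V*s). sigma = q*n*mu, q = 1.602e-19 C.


Step 1: sigma = q * n * mu
Step 2: sigma = 1.602e-19 * 1.87e+16 * 1394
Step 3: sigma = 4.176e+00 S/cm

4.176e+00


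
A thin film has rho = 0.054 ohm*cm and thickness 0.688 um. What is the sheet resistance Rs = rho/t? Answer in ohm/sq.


Step 1: Convert thickness to cm: t = 0.688 um = 6.8800e-05 cm
Step 2: Rs = rho / t = 0.054 / 6.8800e-05
Step 3: Rs = 784.9 ohm/sq

784.9


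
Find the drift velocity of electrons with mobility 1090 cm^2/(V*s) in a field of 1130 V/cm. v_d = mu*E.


Step 1: v_d = mu * E
Step 2: v_d = 1090 * 1130 = 1231700
Step 3: v_d = 1.23e+06 cm/s

1.23e+06


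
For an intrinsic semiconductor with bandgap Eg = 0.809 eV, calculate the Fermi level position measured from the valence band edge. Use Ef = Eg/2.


Step 1: For an intrinsic semiconductor, the Fermi level sits at midgap.
Step 2: Ef = Eg / 2 = 0.809 / 2 = 0.4045 eV

0.4045


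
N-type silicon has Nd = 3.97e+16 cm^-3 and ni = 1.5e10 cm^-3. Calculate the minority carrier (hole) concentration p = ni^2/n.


Step 1: Since Nd >> ni, n ≈ Nd = 3.97e+16 cm^-3
Step 2: p = ni^2 / n = (1.5e10)^2 / 3.97e+16
Step 3: p = 2.25e20 / 3.97e+16 = 5.67e+03 cm^-3

5.67e+03


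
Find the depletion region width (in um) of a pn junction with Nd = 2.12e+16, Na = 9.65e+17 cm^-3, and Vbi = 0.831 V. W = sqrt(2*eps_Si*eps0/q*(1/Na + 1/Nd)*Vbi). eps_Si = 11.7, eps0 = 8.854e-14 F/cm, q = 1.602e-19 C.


Step 1: 1/Na + 1/Nd = 1/9.65e+17 + 1/2.12e+16 = 4.82061e-17
Step 2: 2*eps*eps0/q = 2*11.7*8.854e-14/1.602e-19 = 1.293281e+07
Step 3: W^2 = 1.293281e+07 * 4.82061e-17 * 0.831 = 5.18079e-10
Step 4: W = sqrt(5.18079e-10) = 2.276e-05 cm = 0.2276 um

0.2276


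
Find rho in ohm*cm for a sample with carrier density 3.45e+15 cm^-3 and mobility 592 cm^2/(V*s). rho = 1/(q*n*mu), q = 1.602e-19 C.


Step 1: sigma = q * n * mu = 1.602e-19 * 3.45e+15 * 592 = 3.27192e-01 S/cm
Step 2: rho = 1 / sigma = 1 / 3.27192e-01 = 3.056 ohm*cm

3.056


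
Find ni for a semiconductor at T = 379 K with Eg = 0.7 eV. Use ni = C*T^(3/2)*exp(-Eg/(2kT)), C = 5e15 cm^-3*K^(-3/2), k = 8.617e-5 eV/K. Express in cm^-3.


Step 1: Compute kT = 8.617e-5 * 379 = 0.03265843 eV
Step 2: Exponent = -Eg/(2kT) = -0.7/(2*0.03265843) = -10.71699
Step 3: T^(3/2) = 379^1.5 = 7378.34
Step 4: ni = 5e15 * 7378.34 * exp(-10.71699) = 8.18e+14 cm^-3

8.18e+14


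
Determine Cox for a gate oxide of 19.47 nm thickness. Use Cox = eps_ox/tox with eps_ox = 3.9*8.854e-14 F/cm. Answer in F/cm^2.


Step 1: eps_ox = 3.9 * 8.854e-14 = 3.45306e-13 F/cm
Step 2: tox in cm = 19.47 nm * 1e-7 = 1.9470e-06 cm
Step 3: Cox = 3.45306e-13 / 1.9470e-06 = 1.77e-07 F/cm^2

1.77e-07


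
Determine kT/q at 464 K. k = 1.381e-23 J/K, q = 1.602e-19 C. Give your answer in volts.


Step 1: kT = 1.381e-23 * 464 = 6.40784e-21 J
Step 2: Vt = kT/q = 6.40784e-21 / 1.602e-19
Step 3: Vt = 0.04 V

0.04


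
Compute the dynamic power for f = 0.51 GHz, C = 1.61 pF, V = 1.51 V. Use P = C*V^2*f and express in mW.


Step 1: V^2 = 1.51^2 = 2.2801 V^2
Step 2: P = C*V^2*f = 1.61e-12 F * 2.2801 * 0.51e9 Hz
Step 3: P = 1.87219011e-03 W
Step 4: P = 1.872 mW

1.872


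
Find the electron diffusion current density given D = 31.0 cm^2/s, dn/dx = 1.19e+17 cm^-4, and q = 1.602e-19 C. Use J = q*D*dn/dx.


Step 1: J = q * D * (dn/dx)
Step 2: J = 1.602e-19 * 31.0 * 1.19e+17
Step 3: J = 5.91e-01 A/cm^2

5.91e-01


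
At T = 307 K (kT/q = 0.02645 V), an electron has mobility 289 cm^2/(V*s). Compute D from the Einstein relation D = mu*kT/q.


Step 1: D = mu * (kT/q)
Step 2: D = 289 * 0.02645
Step 3: D = 7.64 cm^2/s

7.64


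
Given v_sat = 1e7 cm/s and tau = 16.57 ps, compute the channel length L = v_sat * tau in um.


Step 1: tau in seconds = 16.57 ps * 1e-12 = 1.6570e-11 s
Step 2: L = v_sat * tau = 1e7 * 1.6570e-11 = 1.6570e-04 cm
Step 3: L in um = 1.6570e-04 * 1e4 = 1.657 um

1.657


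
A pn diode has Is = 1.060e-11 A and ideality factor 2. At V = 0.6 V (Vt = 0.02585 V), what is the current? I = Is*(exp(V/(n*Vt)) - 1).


Step 1: V/(n*Vt) = 0.6/(2*0.02585) = 11.6054
Step 2: exp(11.6054) = 1.0969e+05
Step 3: I = 1.060e-11 * (1.0969e+05 - 1) = 1.16e-06 A

1.16e-06


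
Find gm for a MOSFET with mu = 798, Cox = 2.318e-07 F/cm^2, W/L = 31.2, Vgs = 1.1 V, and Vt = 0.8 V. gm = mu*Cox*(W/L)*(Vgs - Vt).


Step 1: Vov = Vgs - Vt = 1.1 - 0.8 = 0.3 V
Step 2: gm = mu * Cox * (W/L) * Vov
Step 3: gm = 798 * 2.318e-07 * 31.2 * 0.3 = 1.73e-03 S

1.73e-03


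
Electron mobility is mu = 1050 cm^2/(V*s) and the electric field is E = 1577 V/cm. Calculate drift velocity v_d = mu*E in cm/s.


Step 1: v_d = mu * E
Step 2: v_d = 1050 * 1577 = 1655850
Step 3: v_d = 1.66e+06 cm/s

1.66e+06


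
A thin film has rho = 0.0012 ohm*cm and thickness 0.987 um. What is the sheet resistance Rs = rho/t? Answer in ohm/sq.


Step 1: Convert thickness to cm: t = 0.987 um = 9.8700e-05 cm
Step 2: Rs = rho / t = 0.0012 / 9.8700e-05
Step 3: Rs = 12.2 ohm/sq

12.2


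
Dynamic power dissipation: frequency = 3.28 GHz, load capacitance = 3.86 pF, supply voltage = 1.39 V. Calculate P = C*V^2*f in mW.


Step 1: V^2 = 1.39^2 = 1.9321 V^2
Step 2: P = C*V^2*f = 3.86e-12 F * 1.9321 * 3.28e9 Hz
Step 3: P = 2.446193168e-02 W
Step 4: P = 24.462 mW

24.462


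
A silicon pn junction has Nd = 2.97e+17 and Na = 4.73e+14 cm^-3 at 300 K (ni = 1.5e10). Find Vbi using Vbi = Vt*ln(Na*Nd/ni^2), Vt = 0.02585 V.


Step 1: Compute Na*Nd/ni^2 = 4.73e+14 * 2.97e+17 / (1.5e10)^2 = 6.2436e+11
Step 2: ln(6.2436e+11) = 27.1600
Step 3: Vbi = 0.02585 * 27.1600 = 0.702 V

0.702


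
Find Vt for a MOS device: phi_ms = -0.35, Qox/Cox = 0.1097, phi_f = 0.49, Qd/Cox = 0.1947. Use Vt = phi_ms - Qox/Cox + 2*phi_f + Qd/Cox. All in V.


Step 1: Vt = phi_ms - Qox/Cox + 2*phi_f + Qd/Cox
Step 2: Vt = -0.35 - 0.1097 + 2*0.49 + 0.1947
Step 3: Vt = -0.35 - 0.1097 + 0.98 + 0.1947
Step 4: Vt = 0.715 V

0.715


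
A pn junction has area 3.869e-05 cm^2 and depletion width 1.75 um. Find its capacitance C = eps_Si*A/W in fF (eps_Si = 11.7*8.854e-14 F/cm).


Step 1: eps_Si = 11.7 * 8.854e-14 = 1.035918e-12 F/cm
Step 2: W in cm = 1.75 * 1e-4 = 1.75e-04 cm
Step 3: C = 1.035918e-12 * 3.869e-05 / 1.75e-04 = 2.290267e-13 F
Step 4: C = 229.03 fF

229.03


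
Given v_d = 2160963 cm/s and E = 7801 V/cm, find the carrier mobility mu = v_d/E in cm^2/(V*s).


Step 1: mu = v_d / E
Step 2: mu = 2160963 / 7801
Step 3: mu = 277.01 cm^2/(V*s)

277.01


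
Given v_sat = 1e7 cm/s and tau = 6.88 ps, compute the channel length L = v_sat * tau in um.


Step 1: tau in seconds = 6.88 ps * 1e-12 = 6.8800e-12 s
Step 2: L = v_sat * tau = 1e7 * 6.8800e-12 = 6.8800e-05 cm
Step 3: L in um = 6.8800e-05 * 1e4 = 0.688 um

0.688


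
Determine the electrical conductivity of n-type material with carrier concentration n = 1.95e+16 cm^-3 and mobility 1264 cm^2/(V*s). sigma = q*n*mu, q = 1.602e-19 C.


Step 1: sigma = q * n * mu
Step 2: sigma = 1.602e-19 * 1.95e+16 * 1264
Step 3: sigma = 3.949e+00 S/cm

3.949e+00


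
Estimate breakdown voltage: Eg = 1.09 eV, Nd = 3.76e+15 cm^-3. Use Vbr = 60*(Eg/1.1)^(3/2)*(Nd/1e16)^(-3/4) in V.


Step 1: Eg/1.1 = 1.09/1.1 = 0.990909
Step 2: (Eg/1.1)^1.5 = 0.990909^1.5 = 0.986395
Step 3: (Nd/1e16)^(-0.75) = (0.376)^(-0.75) = 2.082616
Step 4: Vbr = 60 * 0.986395 * 2.082616 = 123.3 V

123.3


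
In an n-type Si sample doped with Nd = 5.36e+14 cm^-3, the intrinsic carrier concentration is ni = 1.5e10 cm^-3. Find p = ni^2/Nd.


Step 1: Since Nd >> ni, n ≈ Nd = 5.36e+14 cm^-3
Step 2: p = ni^2 / n = (1.5e10)^2 / 5.36e+14
Step 3: p = 2.25e20 / 5.36e+14 = 4.20e+05 cm^-3

4.20e+05


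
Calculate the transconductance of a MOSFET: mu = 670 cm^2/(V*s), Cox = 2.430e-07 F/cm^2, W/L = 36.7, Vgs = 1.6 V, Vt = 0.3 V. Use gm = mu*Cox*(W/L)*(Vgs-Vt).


Step 1: Vov = Vgs - Vt = 1.6 - 0.3 = 1.3 V
Step 2: gm = mu * Cox * (W/L) * Vov
Step 3: gm = 670 * 2.430e-07 * 36.7 * 1.3 = 7.77e-03 S

7.77e-03


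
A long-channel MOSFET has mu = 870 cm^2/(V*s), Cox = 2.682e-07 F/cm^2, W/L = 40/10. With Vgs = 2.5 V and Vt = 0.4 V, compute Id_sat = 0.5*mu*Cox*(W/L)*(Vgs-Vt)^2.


Step 1: Overdrive voltage Vov = Vgs - Vt = 2.5 - 0.4 = 2.1 V
Step 2: W/L = 40/10 = 4
Step 3: Id = 0.5 * 870 * 2.682e-07 * 4 * 2.1^2
Step 4: Id = 2.06e-03 A

2.06e-03


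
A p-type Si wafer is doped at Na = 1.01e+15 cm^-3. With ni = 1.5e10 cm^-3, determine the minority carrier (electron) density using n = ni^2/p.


Step 1: Majority hole concentration p ≈ Na = 1.01e+15 cm^-3
Step 2: n = ni^2 / Na = (1.5e10)^2 / 1.01e+15
Step 3: n = 2.23e+05 cm^-3

2.23e+05


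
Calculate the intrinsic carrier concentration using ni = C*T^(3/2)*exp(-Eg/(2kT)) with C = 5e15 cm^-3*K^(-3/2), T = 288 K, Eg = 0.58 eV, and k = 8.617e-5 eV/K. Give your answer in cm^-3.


Step 1: Compute kT = 8.617e-5 * 288 = 0.02481696 eV
Step 2: Exponent = -Eg/(2kT) = -0.58/(2*0.02481696) = -11.68556
Step 3: T^(3/2) = 288^1.5 = 4887.52
Step 4: ni = 5e15 * 4887.52 * exp(-11.68556) = 2.06e+14 cm^-3

2.06e+14


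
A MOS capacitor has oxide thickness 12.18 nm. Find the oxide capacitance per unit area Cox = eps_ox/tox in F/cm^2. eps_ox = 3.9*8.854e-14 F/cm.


Step 1: eps_ox = 3.9 * 8.854e-14 = 3.45306e-13 F/cm
Step 2: tox in cm = 12.18 nm * 1e-7 = 1.2180e-06 cm
Step 3: Cox = 3.45306e-13 / 1.2180e-06 = 2.84e-07 F/cm^2

2.84e-07


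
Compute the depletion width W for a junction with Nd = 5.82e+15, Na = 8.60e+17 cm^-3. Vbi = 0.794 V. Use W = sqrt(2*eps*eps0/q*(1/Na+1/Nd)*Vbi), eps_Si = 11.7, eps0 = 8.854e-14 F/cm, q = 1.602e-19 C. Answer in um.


Step 1: 1/Na + 1/Nd = 1/8.60e+17 + 1/5.82e+15 = 1.72984e-16
Step 2: 2*eps*eps0/q = 2*11.7*8.854e-14/1.602e-19 = 1.293281e+07
Step 3: W^2 = 1.293281e+07 * 1.72984e-16 * 0.794 = 1.77631e-09
Step 4: W = sqrt(1.77631e-09) = 4.215e-05 cm = 0.4215 um

0.4215


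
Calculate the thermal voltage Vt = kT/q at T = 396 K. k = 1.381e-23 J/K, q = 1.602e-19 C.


Step 1: kT = 1.381e-23 * 396 = 5.46876e-21 J
Step 2: Vt = kT/q = 5.46876e-21 / 1.602e-19
Step 3: Vt = 0.03414 V

0.03414


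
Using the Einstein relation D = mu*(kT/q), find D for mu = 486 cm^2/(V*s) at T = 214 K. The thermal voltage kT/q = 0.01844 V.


Step 1: D = mu * (kT/q)
Step 2: D = 486 * 0.01844
Step 3: D = 8.96 cm^2/s

8.96


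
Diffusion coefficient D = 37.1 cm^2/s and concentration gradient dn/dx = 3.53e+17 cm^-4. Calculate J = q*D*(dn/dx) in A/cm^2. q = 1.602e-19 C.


Step 1: J = q * D * (dn/dx)
Step 2: J = 1.602e-19 * 37.1 * 3.53e+17
Step 3: J = 2.10e+00 A/cm^2

2.10e+00


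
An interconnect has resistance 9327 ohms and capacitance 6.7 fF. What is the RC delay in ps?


Step 1: tau = R * C
Step 2: tau = 9327 * 6.7 fF = 9327 * 6.7e-15 F
Step 3: tau = 6.24909e-11 s = 62.4909 ps

62.4909


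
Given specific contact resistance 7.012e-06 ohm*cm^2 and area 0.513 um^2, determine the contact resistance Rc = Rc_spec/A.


Step 1: Convert area to cm^2: 0.513 um^2 = 5.1300e-09 cm^2
Step 2: Rc = Rc_spec / A = 7.012e-06 / 5.1300e-09
Step 3: Rc = 1.37e+03 ohms

1.37e+03


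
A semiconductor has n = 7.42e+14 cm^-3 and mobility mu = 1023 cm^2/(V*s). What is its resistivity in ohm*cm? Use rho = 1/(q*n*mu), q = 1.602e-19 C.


Step 1: sigma = q * n * mu = 1.602e-19 * 7.42e+14 * 1023 = 1.21602e-01 S/cm
Step 2: rho = 1 / sigma = 1 / 1.21602e-01 = 8.224 ohm*cm

8.224


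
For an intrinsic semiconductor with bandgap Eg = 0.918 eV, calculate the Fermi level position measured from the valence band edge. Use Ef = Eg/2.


Step 1: For an intrinsic semiconductor, the Fermi level sits at midgap.
Step 2: Ef = Eg / 2 = 0.918 / 2 = 0.459 eV

0.459


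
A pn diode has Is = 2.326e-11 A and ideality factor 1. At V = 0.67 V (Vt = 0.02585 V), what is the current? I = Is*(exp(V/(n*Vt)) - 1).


Step 1: V/(n*Vt) = 0.67/(1*0.02585) = 25.9188
Step 2: exp(25.9188) = 1.8046e+11
Step 3: I = 2.326e-11 * (1.8046e+11 - 1) = 4.20e+00 A

4.20e+00


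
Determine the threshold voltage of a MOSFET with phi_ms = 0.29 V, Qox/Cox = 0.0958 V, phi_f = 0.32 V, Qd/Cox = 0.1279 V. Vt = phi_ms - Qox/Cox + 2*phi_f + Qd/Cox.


Step 1: Vt = phi_ms - Qox/Cox + 2*phi_f + Qd/Cox
Step 2: Vt = 0.29 - 0.0958 + 2*0.32 + 0.1279
Step 3: Vt = 0.29 - 0.0958 + 0.64 + 0.1279
Step 4: Vt = 0.9621 V

0.9621


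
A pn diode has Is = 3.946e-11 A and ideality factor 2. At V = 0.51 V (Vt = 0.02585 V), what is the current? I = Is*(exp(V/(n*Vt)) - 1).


Step 1: V/(n*Vt) = 0.51/(2*0.02585) = 9.8646
Step 2: exp(9.8646) = 1.9237e+04
Step 3: I = 3.946e-11 * (1.9237e+04 - 1) = 7.59e-07 A

7.59e-07


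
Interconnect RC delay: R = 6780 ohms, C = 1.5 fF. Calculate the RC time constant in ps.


Step 1: tau = R * C
Step 2: tau = 6780 * 1.5 fF = 6780 * 1.5e-15 F
Step 3: tau = 1.017e-11 s = 10.17 ps

10.17


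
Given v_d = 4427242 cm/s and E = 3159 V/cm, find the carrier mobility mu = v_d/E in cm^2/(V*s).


Step 1: mu = v_d / E
Step 2: mu = 4427242 / 3159
Step 3: mu = 1401.47 cm^2/(V*s)

1401.47


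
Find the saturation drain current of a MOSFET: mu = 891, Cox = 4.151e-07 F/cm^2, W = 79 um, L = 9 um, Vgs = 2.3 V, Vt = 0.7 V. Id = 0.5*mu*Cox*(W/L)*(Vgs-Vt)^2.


Step 1: Overdrive voltage Vov = Vgs - Vt = 2.3 - 0.7 = 1.6 V
Step 2: W/L = 79/9 = 8.77778
Step 3: Id = 0.5 * 891 * 4.151e-07 * 8.77778 * 1.6^2
Step 4: Id = 4.16e-03 A

4.16e-03


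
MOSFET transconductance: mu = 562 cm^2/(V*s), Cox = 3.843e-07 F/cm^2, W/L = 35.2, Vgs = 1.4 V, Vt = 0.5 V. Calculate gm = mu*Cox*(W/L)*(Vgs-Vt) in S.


Step 1: Vov = Vgs - Vt = 1.4 - 0.5 = 0.9 V
Step 2: gm = mu * Cox * (W/L) * Vov
Step 3: gm = 562 * 3.843e-07 * 35.2 * 0.9 = 6.84e-03 S

6.84e-03


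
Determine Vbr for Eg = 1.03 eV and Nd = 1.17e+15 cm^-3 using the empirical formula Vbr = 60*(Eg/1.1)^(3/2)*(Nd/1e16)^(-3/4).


Step 1: Eg/1.1 = 1.03/1.1 = 0.936364
Step 2: (Eg/1.1)^1.5 = 0.936364^1.5 = 0.906081
Step 3: (Nd/1e16)^(-0.75) = (0.117)^(-0.75) = 4.998741
Step 4: Vbr = 60 * 0.906081 * 4.998741 = 271.8 V

271.8


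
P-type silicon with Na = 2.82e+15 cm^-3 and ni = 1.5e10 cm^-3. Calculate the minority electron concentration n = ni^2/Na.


Step 1: Majority hole concentration p ≈ Na = 2.82e+15 cm^-3
Step 2: n = ni^2 / Na = (1.5e10)^2 / 2.82e+15
Step 3: n = 7.98e+04 cm^-3

7.98e+04


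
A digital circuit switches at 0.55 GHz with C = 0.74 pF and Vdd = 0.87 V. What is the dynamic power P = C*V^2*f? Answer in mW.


Step 1: V^2 = 0.87^2 = 0.7569 V^2
Step 2: P = C*V^2*f = 0.74e-12 F * 0.7569 * 0.55e9 Hz
Step 3: P = 3.080583e-04 W
Step 4: P = 0.308 mW

0.308


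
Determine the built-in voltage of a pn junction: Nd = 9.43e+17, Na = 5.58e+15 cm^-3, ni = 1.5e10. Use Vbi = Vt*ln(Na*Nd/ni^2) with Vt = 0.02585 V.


Step 1: Compute Na*Nd/ni^2 = 5.58e+15 * 9.43e+17 / (1.5e10)^2 = 2.3386e+13
Step 2: ln(2.3386e+13) = 30.7832
Step 3: Vbi = 0.02585 * 30.7832 = 0.796 V

0.796


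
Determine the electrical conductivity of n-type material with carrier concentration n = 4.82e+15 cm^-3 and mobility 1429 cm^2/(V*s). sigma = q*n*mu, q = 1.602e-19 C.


Step 1: sigma = q * n * mu
Step 2: sigma = 1.602e-19 * 4.82e+15 * 1429
Step 3: sigma = 1.103e+00 S/cm

1.103e+00


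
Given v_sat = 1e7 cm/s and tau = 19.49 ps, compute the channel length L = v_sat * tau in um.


Step 1: tau in seconds = 19.49 ps * 1e-12 = 1.9490e-11 s
Step 2: L = v_sat * tau = 1e7 * 1.9490e-11 = 1.9490e-04 cm
Step 3: L in um = 1.9490e-04 * 1e4 = 1.949 um

1.949


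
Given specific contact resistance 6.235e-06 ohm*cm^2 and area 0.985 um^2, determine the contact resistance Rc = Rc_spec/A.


Step 1: Convert area to cm^2: 0.985 um^2 = 9.8500e-09 cm^2
Step 2: Rc = Rc_spec / A = 6.235e-06 / 9.8500e-09
Step 3: Rc = 6.33e+02 ohms

6.33e+02


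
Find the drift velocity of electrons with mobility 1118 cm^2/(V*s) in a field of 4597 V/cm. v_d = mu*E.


Step 1: v_d = mu * E
Step 2: v_d = 1118 * 4597 = 5139446
Step 3: v_d = 5.14e+06 cm/s

5.14e+06


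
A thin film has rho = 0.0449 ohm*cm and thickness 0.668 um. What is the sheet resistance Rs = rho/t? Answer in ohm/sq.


Step 1: Convert thickness to cm: t = 0.668 um = 6.6800e-05 cm
Step 2: Rs = rho / t = 0.0449 / 6.6800e-05
Step 3: Rs = 672.2 ohm/sq

672.2


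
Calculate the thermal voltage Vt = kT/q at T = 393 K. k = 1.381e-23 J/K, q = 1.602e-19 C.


Step 1: kT = 1.381e-23 * 393 = 5.42733e-21 J
Step 2: Vt = kT/q = 5.42733e-21 / 1.602e-19
Step 3: Vt = 0.03388 V

0.03388


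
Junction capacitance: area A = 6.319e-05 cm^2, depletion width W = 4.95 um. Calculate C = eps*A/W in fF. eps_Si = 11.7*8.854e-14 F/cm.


Step 1: eps_Si = 11.7 * 8.854e-14 = 1.035918e-12 F/cm
Step 2: W in cm = 4.95 * 1e-4 = 4.95e-04 cm
Step 3: C = 1.035918e-12 * 6.319e-05 / 4.95e-04 = 1.322417e-13 F
Step 4: C = 132.24 fF

132.24


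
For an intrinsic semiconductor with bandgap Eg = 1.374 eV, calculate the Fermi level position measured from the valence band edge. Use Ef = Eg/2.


Step 1: For an intrinsic semiconductor, the Fermi level sits at midgap.
Step 2: Ef = Eg / 2 = 1.374 / 2 = 0.687 eV

0.687


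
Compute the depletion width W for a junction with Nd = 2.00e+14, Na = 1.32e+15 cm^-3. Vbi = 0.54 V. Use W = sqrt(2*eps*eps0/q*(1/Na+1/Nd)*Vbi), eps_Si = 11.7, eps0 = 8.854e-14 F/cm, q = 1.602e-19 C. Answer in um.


Step 1: 1/Na + 1/Nd = 1/1.32e+15 + 1/2.00e+14 = 5.75758e-15
Step 2: 2*eps*eps0/q = 2*11.7*8.854e-14/1.602e-19 = 1.293281e+07
Step 3: W^2 = 1.293281e+07 * 5.75758e-15 * 0.54 = 4.02093e-08
Step 4: W = sqrt(4.02093e-08) = 2.005e-04 cm = 2.005 um

2.005


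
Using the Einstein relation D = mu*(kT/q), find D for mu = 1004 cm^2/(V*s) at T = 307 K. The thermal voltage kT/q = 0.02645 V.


Step 1: D = mu * (kT/q)
Step 2: D = 1004 * 0.02645
Step 3: D = 26.56 cm^2/s

26.56


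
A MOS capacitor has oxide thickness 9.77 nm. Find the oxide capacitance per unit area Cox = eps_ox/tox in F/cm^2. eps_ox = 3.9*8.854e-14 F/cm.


Step 1: eps_ox = 3.9 * 8.854e-14 = 3.45306e-13 F/cm
Step 2: tox in cm = 9.77 nm * 1e-7 = 9.7700e-07 cm
Step 3: Cox = 3.45306e-13 / 9.7700e-07 = 3.53e-07 F/cm^2

3.53e-07


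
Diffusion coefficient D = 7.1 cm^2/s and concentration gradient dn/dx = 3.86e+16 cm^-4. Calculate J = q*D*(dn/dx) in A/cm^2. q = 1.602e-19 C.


Step 1: J = q * D * (dn/dx)
Step 2: J = 1.602e-19 * 7.1 * 3.86e+16
Step 3: J = 4.39e-02 A/cm^2

4.39e-02


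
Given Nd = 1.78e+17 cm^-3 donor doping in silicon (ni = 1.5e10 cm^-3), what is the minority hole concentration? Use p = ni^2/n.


Step 1: Since Nd >> ni, n ≈ Nd = 1.78e+17 cm^-3
Step 2: p = ni^2 / n = (1.5e10)^2 / 1.78e+17
Step 3: p = 2.25e20 / 1.78e+17 = 1.26e+03 cm^-3

1.26e+03


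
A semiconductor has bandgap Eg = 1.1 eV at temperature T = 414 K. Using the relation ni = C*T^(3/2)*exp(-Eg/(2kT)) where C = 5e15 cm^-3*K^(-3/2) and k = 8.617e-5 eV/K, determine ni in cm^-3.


Step 1: Compute kT = 8.617e-5 * 414 = 0.03567438 eV
Step 2: Exponent = -Eg/(2kT) = -1.1/(2*0.03567438) = -15.41723
Step 3: T^(3/2) = 414^1.5 = 8423.65
Step 4: ni = 5e15 * 8423.65 * exp(-15.41723) = 8.49e+12 cm^-3

8.49e+12


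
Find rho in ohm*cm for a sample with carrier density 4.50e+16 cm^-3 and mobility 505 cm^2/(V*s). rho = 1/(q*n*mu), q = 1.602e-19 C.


Step 1: sigma = q * n * mu = 1.602e-19 * 4.50e+16 * 505 = 3.64055e+00 S/cm
Step 2: rho = 1 / sigma = 1 / 3.64055e+00 = 0.2747 ohm*cm

0.2747


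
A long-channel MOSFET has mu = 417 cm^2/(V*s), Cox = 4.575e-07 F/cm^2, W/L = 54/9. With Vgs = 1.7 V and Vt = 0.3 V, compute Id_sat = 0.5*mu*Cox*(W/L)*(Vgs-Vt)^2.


Step 1: Overdrive voltage Vov = Vgs - Vt = 1.7 - 0.3 = 1.4 V
Step 2: W/L = 54/9 = 6
Step 3: Id = 0.5 * 417 * 4.575e-07 * 6 * 1.4^2
Step 4: Id = 1.12e-03 A

1.12e-03


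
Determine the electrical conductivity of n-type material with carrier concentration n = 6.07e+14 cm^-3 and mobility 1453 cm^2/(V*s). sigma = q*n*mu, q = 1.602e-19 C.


Step 1: sigma = q * n * mu
Step 2: sigma = 1.602e-19 * 6.07e+14 * 1453
Step 3: sigma = 1.413e-01 S/cm

1.413e-01


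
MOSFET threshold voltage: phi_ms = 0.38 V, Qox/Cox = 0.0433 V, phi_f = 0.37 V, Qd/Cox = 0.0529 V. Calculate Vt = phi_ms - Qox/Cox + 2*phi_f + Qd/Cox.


Step 1: Vt = phi_ms - Qox/Cox + 2*phi_f + Qd/Cox
Step 2: Vt = 0.38 - 0.0433 + 2*0.37 + 0.0529
Step 3: Vt = 0.38 - 0.0433 + 0.74 + 0.0529
Step 4: Vt = 1.1296 V

1.1296


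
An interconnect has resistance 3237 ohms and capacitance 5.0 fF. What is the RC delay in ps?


Step 1: tau = R * C
Step 2: tau = 3237 * 5.0 fF = 3237 * 5.0e-15 F
Step 3: tau = 1.6185e-11 s = 16.185 ps

16.185


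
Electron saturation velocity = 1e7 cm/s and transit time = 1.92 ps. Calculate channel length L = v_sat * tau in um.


Step 1: tau in seconds = 1.92 ps * 1e-12 = 1.9200e-12 s
Step 2: L = v_sat * tau = 1e7 * 1.9200e-12 = 1.9200e-05 cm
Step 3: L in um = 1.9200e-05 * 1e4 = 0.192 um

0.192


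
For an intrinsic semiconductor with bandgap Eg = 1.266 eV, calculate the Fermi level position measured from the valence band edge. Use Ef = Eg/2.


Step 1: For an intrinsic semiconductor, the Fermi level sits at midgap.
Step 2: Ef = Eg / 2 = 1.266 / 2 = 0.633 eV

0.633


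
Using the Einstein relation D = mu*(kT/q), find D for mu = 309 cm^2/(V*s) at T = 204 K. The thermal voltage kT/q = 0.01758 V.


Step 1: D = mu * (kT/q)
Step 2: D = 309 * 0.01758
Step 3: D = 5.43 cm^2/s

5.43


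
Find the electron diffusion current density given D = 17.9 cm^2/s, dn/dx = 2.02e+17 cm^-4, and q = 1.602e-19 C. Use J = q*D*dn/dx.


Step 1: J = q * D * (dn/dx)
Step 2: J = 1.602e-19 * 17.9 * 2.02e+17
Step 3: J = 5.79e-01 A/cm^2

5.79e-01


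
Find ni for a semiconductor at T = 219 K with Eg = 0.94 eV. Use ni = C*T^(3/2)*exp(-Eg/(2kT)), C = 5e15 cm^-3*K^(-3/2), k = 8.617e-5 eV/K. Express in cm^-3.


Step 1: Compute kT = 8.617e-5 * 219 = 0.01887123 eV
Step 2: Exponent = -Eg/(2kT) = -0.94/(2*0.01887123) = -24.90564
Step 3: T^(3/2) = 219^1.5 = 3240.90
Step 4: ni = 5e15 * 3240.90 * exp(-24.90564) = 2.47e+08 cm^-3

2.47e+08


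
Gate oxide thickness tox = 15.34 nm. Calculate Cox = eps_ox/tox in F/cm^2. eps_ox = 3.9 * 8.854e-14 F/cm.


Step 1: eps_ox = 3.9 * 8.854e-14 = 3.45306e-13 F/cm
Step 2: tox in cm = 15.34 nm * 1e-7 = 1.5340e-06 cm
Step 3: Cox = 3.45306e-13 / 1.5340e-06 = 2.25e-07 F/cm^2

2.25e-07


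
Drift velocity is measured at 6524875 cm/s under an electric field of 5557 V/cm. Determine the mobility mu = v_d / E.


Step 1: mu = v_d / E
Step 2: mu = 6524875 / 5557
Step 3: mu = 1174.17 cm^2/(V*s)

1174.17


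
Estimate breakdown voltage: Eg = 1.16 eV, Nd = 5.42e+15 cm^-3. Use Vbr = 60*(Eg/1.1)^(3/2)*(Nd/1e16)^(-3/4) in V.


Step 1: Eg/1.1 = 1.16/1.1 = 1.054545
Step 2: (Eg/1.1)^1.5 = 1.054545^1.5 = 1.082923
Step 3: (Nd/1e16)^(-0.75) = (0.542)^(-0.75) = 1.583072
Step 4: Vbr = 60 * 1.082923 * 1.583072 = 102.9 V

102.9


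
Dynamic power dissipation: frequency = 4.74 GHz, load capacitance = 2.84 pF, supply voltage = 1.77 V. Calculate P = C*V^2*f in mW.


Step 1: V^2 = 1.77^2 = 3.1329 V^2
Step 2: P = C*V^2*f = 2.84e-12 F * 3.1329 * 4.74e9 Hz
Step 3: P = 4.217384664e-02 W
Step 4: P = 42.174 mW

42.174


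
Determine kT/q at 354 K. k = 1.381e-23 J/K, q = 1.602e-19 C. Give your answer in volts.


Step 1: kT = 1.381e-23 * 354 = 4.88874e-21 J
Step 2: Vt = kT/q = 4.88874e-21 / 1.602e-19
Step 3: Vt = 0.03052 V

0.03052


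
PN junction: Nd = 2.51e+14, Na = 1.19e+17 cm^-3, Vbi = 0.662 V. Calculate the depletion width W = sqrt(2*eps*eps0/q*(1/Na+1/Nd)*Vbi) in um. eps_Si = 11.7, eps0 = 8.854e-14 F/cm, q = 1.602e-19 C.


Step 1: 1/Na + 1/Nd = 1/1.19e+17 + 1/2.51e+14 = 3.99247e-15
Step 2: 2*eps*eps0/q = 2*11.7*8.854e-14/1.602e-19 = 1.293281e+07
Step 3: W^2 = 1.293281e+07 * 3.99247e-15 * 0.662 = 3.41816e-08
Step 4: W = sqrt(3.41816e-08) = 1.849e-04 cm = 1.849 um

1.849


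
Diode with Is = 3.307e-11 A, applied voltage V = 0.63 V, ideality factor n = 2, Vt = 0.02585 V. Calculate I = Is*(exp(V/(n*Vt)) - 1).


Step 1: V/(n*Vt) = 0.63/(2*0.02585) = 12.1857
Step 2: exp(12.1857) = 1.9597e+05
Step 3: I = 3.307e-11 * (1.9597e+05 - 1) = 6.48e-06 A

6.48e-06


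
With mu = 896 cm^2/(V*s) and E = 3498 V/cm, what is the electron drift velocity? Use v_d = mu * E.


Step 1: v_d = mu * E
Step 2: v_d = 896 * 3498 = 3134208
Step 3: v_d = 3.13e+06 cm/s

3.13e+06


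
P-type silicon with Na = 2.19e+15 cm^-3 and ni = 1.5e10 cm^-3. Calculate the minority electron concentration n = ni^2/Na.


Step 1: Majority hole concentration p ≈ Na = 2.19e+15 cm^-3
Step 2: n = ni^2 / Na = (1.5e10)^2 / 2.19e+15
Step 3: n = 1.03e+05 cm^-3

1.03e+05


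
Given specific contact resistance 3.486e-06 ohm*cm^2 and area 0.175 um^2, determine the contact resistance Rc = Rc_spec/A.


Step 1: Convert area to cm^2: 0.175 um^2 = 1.7500e-09 cm^2
Step 2: Rc = Rc_spec / A = 3.486e-06 / 1.7500e-09
Step 3: Rc = 1.99e+03 ohms

1.99e+03


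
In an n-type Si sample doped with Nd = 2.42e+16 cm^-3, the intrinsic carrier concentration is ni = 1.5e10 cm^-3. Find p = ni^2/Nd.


Step 1: Since Nd >> ni, n ≈ Nd = 2.42e+16 cm^-3
Step 2: p = ni^2 / n = (1.5e10)^2 / 2.42e+16
Step 3: p = 2.25e20 / 2.42e+16 = 9.30e+03 cm^-3

9.30e+03


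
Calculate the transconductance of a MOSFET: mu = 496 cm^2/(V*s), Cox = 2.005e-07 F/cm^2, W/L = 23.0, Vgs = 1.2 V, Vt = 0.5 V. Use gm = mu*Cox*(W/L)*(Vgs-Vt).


Step 1: Vov = Vgs - Vt = 1.2 - 0.5 = 0.7 V
Step 2: gm = mu * Cox * (W/L) * Vov
Step 3: gm = 496 * 2.005e-07 * 23.0 * 0.7 = 1.60e-03 S

1.60e-03


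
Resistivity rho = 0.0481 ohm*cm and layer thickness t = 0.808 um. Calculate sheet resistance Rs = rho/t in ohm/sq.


Step 1: Convert thickness to cm: t = 0.808 um = 8.0800e-05 cm
Step 2: Rs = rho / t = 0.0481 / 8.0800e-05
Step 3: Rs = 595.3 ohm/sq

595.3


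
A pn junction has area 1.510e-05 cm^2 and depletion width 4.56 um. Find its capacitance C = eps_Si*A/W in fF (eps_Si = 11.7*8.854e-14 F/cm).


Step 1: eps_Si = 11.7 * 8.854e-14 = 1.035918e-12 F/cm
Step 2: W in cm = 4.56 * 1e-4 = 4.56e-04 cm
Step 3: C = 1.035918e-12 * 1.510e-05 / 4.56e-04 = 3.430342e-14 F
Step 4: C = 34.3 fF

34.3


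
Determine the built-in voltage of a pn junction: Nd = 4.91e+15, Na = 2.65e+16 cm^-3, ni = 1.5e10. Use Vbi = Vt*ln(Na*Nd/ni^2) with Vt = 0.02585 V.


Step 1: Compute Na*Nd/ni^2 = 2.65e+16 * 4.91e+15 / (1.5e10)^2 = 5.7829e+11
Step 2: ln(5.7829e+11) = 27.0833
Step 3: Vbi = 0.02585 * 27.0833 = 0.7 V

0.7


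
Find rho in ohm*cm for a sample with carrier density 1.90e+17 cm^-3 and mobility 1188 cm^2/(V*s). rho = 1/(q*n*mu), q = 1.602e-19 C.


Step 1: sigma = q * n * mu = 1.602e-19 * 1.90e+17 * 1188 = 3.61603e+01 S/cm
Step 2: rho = 1 / sigma = 1 / 3.61603e+01 = 0.02765 ohm*cm

0.02765


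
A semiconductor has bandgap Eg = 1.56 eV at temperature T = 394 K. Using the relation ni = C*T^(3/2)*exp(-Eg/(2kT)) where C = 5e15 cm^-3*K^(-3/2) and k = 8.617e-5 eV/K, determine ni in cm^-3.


Step 1: Compute kT = 8.617e-5 * 394 = 0.03395098 eV
Step 2: Exponent = -Eg/(2kT) = -1.56/(2*0.03395098) = -22.97430
Step 3: T^(3/2) = 394^1.5 = 7820.68
Step 4: ni = 5e15 * 7820.68 * exp(-22.97430) = 4.12e+09 cm^-3

4.12e+09


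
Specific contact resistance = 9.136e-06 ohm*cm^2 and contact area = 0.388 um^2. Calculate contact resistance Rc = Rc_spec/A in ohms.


Step 1: Convert area to cm^2: 0.388 um^2 = 3.8800e-09 cm^2
Step 2: Rc = Rc_spec / A = 9.136e-06 / 3.8800e-09
Step 3: Rc = 2.35e+03 ohms

2.35e+03


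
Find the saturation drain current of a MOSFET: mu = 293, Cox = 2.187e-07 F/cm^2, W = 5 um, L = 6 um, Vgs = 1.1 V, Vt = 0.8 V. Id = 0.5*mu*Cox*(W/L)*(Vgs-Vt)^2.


Step 1: Overdrive voltage Vov = Vgs - Vt = 1.1 - 0.8 = 0.3 V
Step 2: W/L = 5/6 = 0.833333
Step 3: Id = 0.5 * 293 * 2.187e-07 * 0.833333 * 0.3^2
Step 4: Id = 2.40e-06 A

2.40e-06


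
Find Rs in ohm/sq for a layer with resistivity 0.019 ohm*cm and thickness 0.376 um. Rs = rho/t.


Step 1: Convert thickness to cm: t = 0.376 um = 3.7600e-05 cm
Step 2: Rs = rho / t = 0.019 / 3.7600e-05
Step 3: Rs = 505.3 ohm/sq

505.3


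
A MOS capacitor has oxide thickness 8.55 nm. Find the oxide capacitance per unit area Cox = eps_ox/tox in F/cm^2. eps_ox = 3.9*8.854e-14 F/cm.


Step 1: eps_ox = 3.9 * 8.854e-14 = 3.45306e-13 F/cm
Step 2: tox in cm = 8.55 nm * 1e-7 = 8.5500e-07 cm
Step 3: Cox = 3.45306e-13 / 8.5500e-07 = 4.04e-07 F/cm^2

4.04e-07


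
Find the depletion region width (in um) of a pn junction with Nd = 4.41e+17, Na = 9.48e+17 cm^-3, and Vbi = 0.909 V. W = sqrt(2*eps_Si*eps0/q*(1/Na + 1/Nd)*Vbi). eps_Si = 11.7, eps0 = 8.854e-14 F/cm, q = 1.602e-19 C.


Step 1: 1/Na + 1/Nd = 1/9.48e+17 + 1/4.41e+17 = 3.32243e-18
Step 2: 2*eps*eps0/q = 2*11.7*8.854e-14/1.602e-19 = 1.293281e+07
Step 3: W^2 = 1.293281e+07 * 3.32243e-18 * 0.909 = 3.90582e-11
Step 4: W = sqrt(3.90582e-11) = 6.250e-06 cm = 0.0625 um

0.0625


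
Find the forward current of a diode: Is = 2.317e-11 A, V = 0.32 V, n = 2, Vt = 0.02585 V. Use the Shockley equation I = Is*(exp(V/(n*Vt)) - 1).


Step 1: V/(n*Vt) = 0.32/(2*0.02585) = 6.1896
Step 2: exp(6.1896) = 4.8765e+02
Step 3: I = 2.317e-11 * (4.8765e+02 - 1) = 1.13e-08 A

1.13e-08


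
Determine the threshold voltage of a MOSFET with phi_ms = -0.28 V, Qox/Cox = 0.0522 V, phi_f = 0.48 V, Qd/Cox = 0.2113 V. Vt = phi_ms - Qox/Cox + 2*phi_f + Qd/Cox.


Step 1: Vt = phi_ms - Qox/Cox + 2*phi_f + Qd/Cox
Step 2: Vt = -0.28 - 0.0522 + 2*0.48 + 0.2113
Step 3: Vt = -0.28 - 0.0522 + 0.96 + 0.2113
Step 4: Vt = 0.8391 V

0.8391


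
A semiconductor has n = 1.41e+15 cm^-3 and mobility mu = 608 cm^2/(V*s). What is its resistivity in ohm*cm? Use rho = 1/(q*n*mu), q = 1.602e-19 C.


Step 1: sigma = q * n * mu = 1.602e-19 * 1.41e+15 * 608 = 1.37336e-01 S/cm
Step 2: rho = 1 / sigma = 1 / 1.37336e-01 = 7.281 ohm*cm

7.281


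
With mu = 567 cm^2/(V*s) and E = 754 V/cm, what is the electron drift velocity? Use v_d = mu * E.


Step 1: v_d = mu * E
Step 2: v_d = 567 * 754 = 427518
Step 3: v_d = 4.28e+05 cm/s

4.28e+05


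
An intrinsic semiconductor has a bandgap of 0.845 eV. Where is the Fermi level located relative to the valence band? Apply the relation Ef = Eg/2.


Step 1: For an intrinsic semiconductor, the Fermi level sits at midgap.
Step 2: Ef = Eg / 2 = 0.845 / 2 = 0.4225 eV

0.4225


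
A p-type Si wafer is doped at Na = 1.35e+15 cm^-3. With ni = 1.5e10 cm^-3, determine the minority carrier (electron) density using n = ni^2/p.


Step 1: Majority hole concentration p ≈ Na = 1.35e+15 cm^-3
Step 2: n = ni^2 / Na = (1.5e10)^2 / 1.35e+15
Step 3: n = 1.67e+05 cm^-3

1.67e+05


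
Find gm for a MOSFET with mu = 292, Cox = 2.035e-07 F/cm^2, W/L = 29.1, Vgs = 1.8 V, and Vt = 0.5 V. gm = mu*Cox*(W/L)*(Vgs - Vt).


Step 1: Vov = Vgs - Vt = 1.8 - 0.5 = 1.3 V
Step 2: gm = mu * Cox * (W/L) * Vov
Step 3: gm = 292 * 2.035e-07 * 29.1 * 1.3 = 2.25e-03 S

2.25e-03


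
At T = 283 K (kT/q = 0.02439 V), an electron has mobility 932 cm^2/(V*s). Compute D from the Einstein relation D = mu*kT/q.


Step 1: D = mu * (kT/q)
Step 2: D = 932 * 0.02439
Step 3: D = 22.73 cm^2/s

22.73


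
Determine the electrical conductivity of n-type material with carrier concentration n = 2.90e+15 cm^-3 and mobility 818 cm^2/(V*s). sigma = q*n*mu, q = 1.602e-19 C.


Step 1: sigma = q * n * mu
Step 2: sigma = 1.602e-19 * 2.90e+15 * 818
Step 3: sigma = 3.800e-01 S/cm

3.800e-01


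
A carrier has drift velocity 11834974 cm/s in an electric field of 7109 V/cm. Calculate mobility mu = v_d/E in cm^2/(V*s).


Step 1: mu = v_d / E
Step 2: mu = 11834974 / 7109
Step 3: mu = 1664.79 cm^2/(V*s)

1664.79


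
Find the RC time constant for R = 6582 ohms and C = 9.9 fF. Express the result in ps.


Step 1: tau = R * C
Step 2: tau = 6582 * 9.9 fF = 6582 * 9.9e-15 F
Step 3: tau = 6.51618e-11 s = 65.1618 ps

65.1618


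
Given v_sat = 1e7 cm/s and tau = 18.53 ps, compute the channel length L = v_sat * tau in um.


Step 1: tau in seconds = 18.53 ps * 1e-12 = 1.8530e-11 s
Step 2: L = v_sat * tau = 1e7 * 1.8530e-11 = 1.8530e-04 cm
Step 3: L in um = 1.8530e-04 * 1e4 = 1.853 um

1.853


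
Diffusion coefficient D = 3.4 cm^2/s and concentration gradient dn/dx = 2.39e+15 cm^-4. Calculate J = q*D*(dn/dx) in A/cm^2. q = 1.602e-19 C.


Step 1: J = q * D * (dn/dx)
Step 2: J = 1.602e-19 * 3.4 * 2.39e+15
Step 3: J = 1.30e-03 A/cm^2

1.30e-03


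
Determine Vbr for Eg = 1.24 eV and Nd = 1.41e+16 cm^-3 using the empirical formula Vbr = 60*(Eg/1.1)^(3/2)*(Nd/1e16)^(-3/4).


Step 1: Eg/1.1 = 1.24/1.1 = 1.127273
Step 2: (Eg/1.1)^1.5 = 1.127273^1.5 = 1.196861
Step 3: (Nd/1e16)^(-0.75) = (1.41)^(-0.75) = 0.772833
Step 4: Vbr = 60 * 1.196861 * 0.772833 = 55.5 V

55.5


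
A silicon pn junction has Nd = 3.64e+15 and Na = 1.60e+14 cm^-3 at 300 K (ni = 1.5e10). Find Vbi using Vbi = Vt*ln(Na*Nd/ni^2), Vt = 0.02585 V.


Step 1: Compute Na*Nd/ni^2 = 1.60e+14 * 3.64e+15 / (1.5e10)^2 = 2.5884e+09
Step 2: ln(2.5884e+09) = 21.6743
Step 3: Vbi = 0.02585 * 21.6743 = 0.56 V

0.56


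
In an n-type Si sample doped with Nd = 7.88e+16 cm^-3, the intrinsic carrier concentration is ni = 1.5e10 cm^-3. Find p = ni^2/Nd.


Step 1: Since Nd >> ni, n ≈ Nd = 7.88e+16 cm^-3
Step 2: p = ni^2 / n = (1.5e10)^2 / 7.88e+16
Step 3: p = 2.25e20 / 7.88e+16 = 2.86e+03 cm^-3

2.86e+03
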